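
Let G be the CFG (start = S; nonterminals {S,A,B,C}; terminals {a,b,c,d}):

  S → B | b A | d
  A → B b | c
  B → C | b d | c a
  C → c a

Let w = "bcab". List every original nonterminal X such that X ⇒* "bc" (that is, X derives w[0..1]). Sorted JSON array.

CNF form of G:
  S -> T0 A | T0 T1 | T2 T3 | d
  A -> B T0 | c
  B -> T0 T1 | T2 T3
  C -> T2 T3
  T0 -> b
  T1 -> d
  T2 -> c
  T3 -> a

CYK fill (cells [i..j] with 0 ≤ i ≤ j ≤ 1 only):
  [0..0]={T0}  "b"  orig:{}
  [1..1]={A,T2}  "c"  orig:{A}
  [0..1]={S}  "bc"

Original NTs in T[0,1] deriving "bc": ["S"]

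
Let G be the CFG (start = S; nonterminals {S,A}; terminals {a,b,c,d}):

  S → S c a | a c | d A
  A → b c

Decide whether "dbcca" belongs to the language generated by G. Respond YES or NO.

Convert to CNF:
  S -> S X4 | T2 T1 | T3 A
  A -> T0 T1
  T0 -> b
  T1 -> c
  T2 -> a
  T3 -> d
  X4 -> T1 T2

CYK table (by increasing span):
  cell(0,0) d: {T3}  orig:{}
  cell(1,1) b: {T0}  orig:{}
  cell(2,2) c: {T1}  orig:{}
  cell(3,3) c: {T1}  orig:{}
  cell(4,4) a: {T2}  orig:{}
  cell(0,1) db: ∅
  cell(1,2) bc: {A}
  cell(2,3) cc: ∅
  cell(3,4) ca: {X4}  orig:{}
  cell(0,2) dbc: {S}
  cell(1,3) bcc: ∅
  cell(2,4) cca: ∅
  cell(0,3) dbcc: ∅
  cell(1,4) bcca: ∅
  cell(0,4) dbcca: {S}

S ∈ T[0,4] ⇒ YES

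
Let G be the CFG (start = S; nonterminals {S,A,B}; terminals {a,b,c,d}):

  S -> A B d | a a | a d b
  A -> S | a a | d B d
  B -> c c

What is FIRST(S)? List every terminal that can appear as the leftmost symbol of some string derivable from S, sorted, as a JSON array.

FIRST sets, iterate to fixpoint:
iter 1:
  A via A→a a: +{a}
  A via A→d B d: +{d}
  B via B→c c: +{c}
  S via S→A B d: +{a,d}
  S: {a,d}  A: {a,d}  B: {c}
iter 2: done
  S: {a,d}  A: {a,d}  B: {c}

FIRST(S) = ["a", "d"]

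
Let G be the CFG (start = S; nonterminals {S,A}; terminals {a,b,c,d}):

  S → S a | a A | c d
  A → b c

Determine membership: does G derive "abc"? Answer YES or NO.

Convert to CNF:
  S -> S T2 | T1 T3 | T2 A
  A -> T0 T1
  T0 -> b
  T1 -> c
  T2 -> a
  T3 -> d

Fill CYK table bottom-up:
  [0..0]={T2}  "a"  orig:{}
  [1..1]={T0}  "b"  orig:{}
  [2..2]={T1}  "c"  orig:{}
  [0..1]=∅  "ab"
  [1..2]={A}  "bc"
  [0..2]={S}  "abc"

S ∈ T[0,2] ⇒ YES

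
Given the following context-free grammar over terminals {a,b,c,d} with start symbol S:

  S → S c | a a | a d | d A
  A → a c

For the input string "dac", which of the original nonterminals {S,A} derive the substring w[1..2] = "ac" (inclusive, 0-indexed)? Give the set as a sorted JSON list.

CNF form of G:
  S -> S T1 | T0 T0 | T0 T2 | T2 A
  A -> T0 T1
  T0 -> a
  T1 -> c
  T2 -> d

CYK table (by increasing span) — only the sub-triangle for w[1..2]:
  cell(1,1) a: {T0}  orig:{}
  cell(2,2) c: {T1}  orig:{}
  cell(1,2) ac: {A}

Original NTs in T[1,2] deriving "ac": ["A"]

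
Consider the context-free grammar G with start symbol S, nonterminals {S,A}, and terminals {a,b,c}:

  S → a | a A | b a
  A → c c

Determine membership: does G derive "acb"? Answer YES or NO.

Convert to CNF:
  S -> T1 A | T2 T1 | a
  A -> T0 T0
  T0 -> c
  T1 -> a
  T2 -> b

Fill CYK table bottom-up:
  T[0,0] 'a' = {S,T1}  orig:{S}
  T[1,1] 'c' = {T0}  orig:{}
  T[2,2] 'b' = {T2}  orig:{}
  T[0,1] 'ac' = ∅
  T[1,2] 'cb' = ∅
  T[0,2] 'acb' = ∅

S ∉ T[0,2] ⇒ NO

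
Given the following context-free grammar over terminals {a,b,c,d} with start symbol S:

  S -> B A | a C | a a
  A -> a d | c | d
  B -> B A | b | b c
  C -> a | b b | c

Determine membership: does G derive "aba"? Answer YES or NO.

Convert to CNF:
  S -> B A | T0 C | T0 T0
  A -> T0 T1 | c | d
  B -> B A | T2 T3 | b
  C -> T2 T2 | a | c
  T0 -> a
  T1 -> d
  T2 -> b
  T3 -> c

CYK fill:
  T[0,0] 'a' = {C,T0}  orig:{C}
  T[1,1] 'b' = {B,T2}  orig:{B}
  T[2,2] 'a' = {C,T0}  orig:{C}
  T[0,1] 'ab' = ∅
  T[1,2] 'ba' = ∅
  T[0,2] 'aba' = ∅

S ∉ T[0,2] ⇒ NO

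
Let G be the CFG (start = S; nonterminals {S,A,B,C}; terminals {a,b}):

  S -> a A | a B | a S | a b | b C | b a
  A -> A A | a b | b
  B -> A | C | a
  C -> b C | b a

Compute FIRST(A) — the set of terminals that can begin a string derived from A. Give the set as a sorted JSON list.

FIRST sets, iterate to fixpoint:
[1]
  A via A→a b: +{a}
  A via A→b: +{b}
  B via B→A: +{a,b}
  C via C→b C: +{b}
  S via S→a A: +{a}
  S via S→b C: +{b}
  S: {a,b}  A: {a,b}  B: {a,b}  C: {b}
[2] done
  S: {a,b}  A: {a,b}  B: {a,b}  C: {b}

FIRST(A) = ["a", "b"]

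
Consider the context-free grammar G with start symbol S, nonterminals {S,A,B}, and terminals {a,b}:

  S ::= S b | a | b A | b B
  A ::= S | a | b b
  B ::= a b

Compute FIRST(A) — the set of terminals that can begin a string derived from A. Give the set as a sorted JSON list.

FIRST sets, iterate to fixpoint:
iter 1:
  A via A→a: +{a}
  A via A→b b: +{b}
  B via B→a b: +{a}
  S via S→a: +{a}
  S via S→b A: +{b}
  FIRST(S)={a,b}  FIRST(A)={a,b}  FIRST(B)={a}
iter 2: (no change)
  FIRST(S)={a,b}  FIRST(A)={a,b}  FIRST(B)={a}

FIRST(A) = ["a", "b"]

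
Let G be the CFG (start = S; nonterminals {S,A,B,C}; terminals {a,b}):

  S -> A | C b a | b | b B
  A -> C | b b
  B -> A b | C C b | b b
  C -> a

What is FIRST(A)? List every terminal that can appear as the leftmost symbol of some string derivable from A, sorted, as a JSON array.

FIRST iteration:
round 1:
  A via A→b b: +{b}
  B via B→A b: +{b}
  C via C→a: +{a}
  S via S→A: +{b}
  S via S→C b a: +{a}
  FIRST[S]={a,b}  FIRST[A]={b}  FIRST[B]={b}  FIRST[C]={a}
round 2:
  A via A→C: +{a}
  B via B→A b: +{a}
  FIRST[S]={a,b}  FIRST[A]={a,b}  FIRST[B]={a,b}  FIRST[C]={a}
round 3: (stable)
  FIRST[S]={a,b}  FIRST[A]={a,b}  FIRST[B]={a,b}  FIRST[C]={a}

FIRST(A) = ["a", "b"]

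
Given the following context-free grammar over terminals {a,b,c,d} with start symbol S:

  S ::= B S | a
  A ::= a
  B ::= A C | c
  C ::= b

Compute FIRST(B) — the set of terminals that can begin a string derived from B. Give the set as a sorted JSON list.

Compute FIRST by fixpoint:
round 1:
  A via A→a: +{a}
  B via B→A C: +{a}
  B via B→c: +{c}
  C via C→b: +{b}
  S via S→B S: +{a,c}
  FIRST(S)={a,c}  FIRST(A)={a}  FIRST(B)={a,c}  FIRST(C)={b}
round 2: done
  FIRST(S)={a,c}  FIRST(A)={a}  FIRST(B)={a,c}  FIRST(C)={b}

FIRST(B) = ["a", "c"]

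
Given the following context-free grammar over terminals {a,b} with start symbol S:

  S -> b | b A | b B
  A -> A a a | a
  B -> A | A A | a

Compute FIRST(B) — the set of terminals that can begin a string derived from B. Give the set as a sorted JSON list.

Compute FIRST by fixpoint:
[1]
  A via A→a: +{a}
  B via B→A: +{a}
  S via S→b: +{b}
  FIRST(S)={b}  FIRST(A)={a}  FIRST(B)={a}
[2] — fixpoint
  FIRST(S)={b}  FIRST(A)={a}  FIRST(B)={a}

FIRST(B) = ["a"]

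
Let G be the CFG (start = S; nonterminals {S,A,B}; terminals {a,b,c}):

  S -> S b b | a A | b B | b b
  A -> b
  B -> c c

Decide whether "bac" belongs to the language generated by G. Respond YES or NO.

CNF form of G:
  S -> S X3 | T1 B | T1 T1 | T2 A
  A -> b
  B -> T0 T0
  T0 -> c
  T1 -> b
  T2 -> a
  X3 -> T1 T1

CYK table (by increasing span):
  [0..0]={A,T1}  "b"  orig:{A}
  [1..1]={T2}  "a"  orig:{}
  [2..2]={T0}  "c"  orig:{}
  [0..1]=∅  "ba"
  [1..2]=∅  "ac"
  [0..2]=∅  "bac"

S ∉ T[0,2] ⇒ NO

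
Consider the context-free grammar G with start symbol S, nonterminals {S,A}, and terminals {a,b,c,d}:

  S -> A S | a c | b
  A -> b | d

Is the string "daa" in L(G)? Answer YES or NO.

CNF form of G:
  S -> A S | T0 T1 | b
  A -> b | d
  T0 -> a
  T1 -> c

CYK fill:
  cell(0,0) d: {A}
  cell(1,1) a: {T0}  orig:{}
  cell(2,2) a: {T0}  orig:{}
  cell(0,1) da: ∅
  cell(1,2) aa: ∅
  cell(0,2) daa: ∅

S ∉ T[0,2] ⇒ NO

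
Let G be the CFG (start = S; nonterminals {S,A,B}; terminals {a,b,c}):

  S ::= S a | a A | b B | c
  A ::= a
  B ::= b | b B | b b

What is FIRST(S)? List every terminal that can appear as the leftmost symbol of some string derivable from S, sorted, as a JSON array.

Compute FIRST by fixpoint:
[1]
  A via A→a: +{a}
  B via B→b: +{b}
  S via S→a A: +{a}
  S via S→b B: +{b}
  S via S→c: +{c}
  FIRST(S)={a,b,c}  FIRST(A)={a}  FIRST(B)={b}
[2] — fixpoint
  FIRST(S)={a,b,c}  FIRST(A)={a}  FIRST(B)={b}

FIRST(S) = ["a", "b", "c"]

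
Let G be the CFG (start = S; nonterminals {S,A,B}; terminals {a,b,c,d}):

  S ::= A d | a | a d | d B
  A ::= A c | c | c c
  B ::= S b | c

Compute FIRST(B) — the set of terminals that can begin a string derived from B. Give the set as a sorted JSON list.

FIRST sets, iterate to fixpoint:
round 1:
  A via A→c: +{c}
  B via B→c: +{c}
  S via S→A d: +{c}
  S via S→a: +{a}
  S via S→d B: +{d}
  S: {a,c,d}  A: {c}  B: {c}
round 2:
  B via B→S b: +{a,d}
  S: {a,c,d}  A: {c}  B: {a,c,d}
round 3: — fixpoint
  S: {a,c,d}  A: {c}  B: {a,c,d}

FIRST(B) = ["a", "c", "d"]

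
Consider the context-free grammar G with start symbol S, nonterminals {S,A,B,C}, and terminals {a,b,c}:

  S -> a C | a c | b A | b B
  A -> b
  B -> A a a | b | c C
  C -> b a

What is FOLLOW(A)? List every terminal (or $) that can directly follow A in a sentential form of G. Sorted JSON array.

FIRST sets, iterate to fixpoint:
[1]
  A via A→b: +{b}
  B via B→A a a: +{b}
  B via B→c C: +{c}
  C via C→b a: +{b}
  S via S→a C: +{a}
  S via S→b A: +{b}
  FIRST[S]={a,b}  FIRST[A]={b}  FIRST[B]={b,c}  FIRST[C]={b}
[2] (no change)
  FIRST[S]={a,b}  FIRST[A]={b}  FIRST[B]={b,c}  FIRST[C]={b}

FOLLOW iteration:
initialize: $ ∈ FOLLOW(S)
iter 1:
  B→A a a: FOLLOW(A) ⊇ FIRST(a) = {a}; new: +{a}
  S→a C: FOLLOW(C) ⊇ FOLLOW(S) ⊇ {$}; new: +{$}
  S→b A: FOLLOW(A) ⊇ FOLLOW(S) ⊇ {$}; new: +{$}
  S→b B: FOLLOW(B) ⊇ FOLLOW(S) ⊇ {$}; new: +{$}
  FOLLOW[S]={$}  FOLLOW[A]={$,a}  FOLLOW[B]={$}  FOLLOW[C]={$}
iter 2: (no change)
  FOLLOW[S]={$}  FOLLOW[A]={$,a}  FOLLOW[B]={$}  FOLLOW[C]={$}

FOLLOW(A) = ["$", "a"]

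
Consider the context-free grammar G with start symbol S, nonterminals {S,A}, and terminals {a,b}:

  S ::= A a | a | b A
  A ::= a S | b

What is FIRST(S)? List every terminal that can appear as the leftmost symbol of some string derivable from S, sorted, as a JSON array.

FIRST iteration:
iter 1:
  A via A→a S: +{a}
  A via A→b: +{b}
  S via S→A a: +{a,b}
  S: {a,b}  A: {a,b}
iter 2: (no change)
  S: {a,b}  A: {a,b}

FIRST(S) = ["a", "b"]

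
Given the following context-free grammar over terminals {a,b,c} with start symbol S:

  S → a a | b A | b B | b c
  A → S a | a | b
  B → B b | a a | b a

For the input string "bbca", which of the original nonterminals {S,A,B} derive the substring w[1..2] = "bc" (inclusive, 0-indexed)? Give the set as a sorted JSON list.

CNF form of G:
  S -> T0 T0 | T1 A | T1 B | T1 T2
  A -> S T0 | a | b
  B -> B T1 | T0 T0 | T1 T0
  T0 -> a
  T1 -> b
  T2 -> c

CYK table (by increasing span) (cells [i..j] with 1 ≤ i ≤ j ≤ 2 only):
  T[1,1] 'b' = {A,T1}  orig:{A}
  T[2,2] 'c' = {T2}  orig:{}
  T[1,2] 'bc' = {S}

Original NTs in T[1,2] deriving "bc": ["S"]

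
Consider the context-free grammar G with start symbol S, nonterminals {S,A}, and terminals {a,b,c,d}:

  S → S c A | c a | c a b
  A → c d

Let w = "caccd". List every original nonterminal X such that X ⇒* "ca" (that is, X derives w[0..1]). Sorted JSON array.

Convert to CNF:
  S -> S X4 | T0 T2 | T0 X5
  A -> T0 T1
  T0 -> c
  T1 -> d
  T2 -> a
  T3 -> b
  X4 -> T0 A
  X5 -> T2 T3

CYK table (by increasing span) (cells [i..j] with 0 ≤ i ≤ j ≤ 1 only):
  T[0,0] 'c' = {T0}  orig:{}
  T[1,1] 'a' = {T2}  orig:{}
  T[0,1] 'ca' = {S}

Original NTs in T[0,1] deriving "ca": ["S"]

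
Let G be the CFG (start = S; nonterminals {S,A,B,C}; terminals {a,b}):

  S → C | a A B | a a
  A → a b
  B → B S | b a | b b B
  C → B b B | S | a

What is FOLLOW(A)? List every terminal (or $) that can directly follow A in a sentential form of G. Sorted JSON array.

FIRST sets, iterate to fixpoint:
iter 1:
  A via A→a b: +{a}
  B via B→b a: +{b}
  C via C→B b B: +{b}
  C via C→a: +{a}
  S via S→C: +{a,b}
  FIRST(S)={a,b}  FIRST(A)={a}  FIRST(B)={b}  FIRST(C)={a,b}
iter 2: (stable)
  FIRST(S)={a,b}  FIRST(A)={a}  FIRST(B)={b}  FIRST(C)={a,b}

FOLLOW iteration:
initialize: $ ∈ FOLLOW(S)
iter 1:
  B→B S: FOLLOW(B) ⊇ FIRST(S) = {a,b}; new: +{a,b}
  B→B S: FOLLOW(S) ⊇ FOLLOW(B) ⊇ {a,b}; new: +{a,b}
  S→C: FOLLOW(C) ⊇ FOLLOW(S) ⊇ {$,a,b}; new: +{$,a,b}
  S→a A B: FOLLOW(A) ⊇ FIRST(B) = {b}; new: +{b}
  S→a A B: FOLLOW(B) ⊇ FOLLOW(S) ⊇ {$,a,b}; new: +{$}
  FOLLOW(S)={$,a,b}  FOLLOW(A)={b}  FOLLOW(B)={$,a,b}  FOLLOW(C)={$,a,b}
iter 2: done
  FOLLOW(S)={$,a,b}  FOLLOW(A)={b}  FOLLOW(B)={$,a,b}  FOLLOW(C)={$,a,b}

FOLLOW(A) = ["b"]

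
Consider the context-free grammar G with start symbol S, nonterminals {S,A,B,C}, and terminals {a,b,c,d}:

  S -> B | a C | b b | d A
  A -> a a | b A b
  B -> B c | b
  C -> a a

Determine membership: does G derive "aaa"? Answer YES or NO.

CNF form of G:
  S -> B T2 | T0 C | T1 T1 | T3 A | b
  A -> T0 T0 | T1 X4
  B -> B T2 | b
  C -> T0 T0
  T0 -> a
  T1 -> b
  T2 -> c
  T3 -> d
  X4 -> A T1

CYK fill:
  cell(0,0) a: {T0}  orig:{}
  cell(1,1) a: {T0}  orig:{}
  cell(2,2) a: {T0}  orig:{}
  cell(0,1) aa: {A,C}
  cell(1,2) aa: {A,C}
  cell(0,2) aaa: {S}

S ∈ T[0,2] ⇒ YES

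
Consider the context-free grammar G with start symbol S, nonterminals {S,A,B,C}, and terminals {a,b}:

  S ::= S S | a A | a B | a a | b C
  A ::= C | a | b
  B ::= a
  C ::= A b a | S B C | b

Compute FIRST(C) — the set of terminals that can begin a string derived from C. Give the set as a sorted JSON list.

FIRST sets, iterate to fixpoint:
[1]
  A via A→a: +{a}
  A via A→b: +{b}
  B via B→a: +{a}
  C via C→A b a: +{a,b}
  S via S→a A: +{a}
  S via S→b C: +{b}
  S: {a,b}  A: {a,b}  B: {a}  C: {a,b}
[2] — fixpoint
  S: {a,b}  A: {a,b}  B: {a}  C: {a,b}

FIRST(C) = ["a", "b"]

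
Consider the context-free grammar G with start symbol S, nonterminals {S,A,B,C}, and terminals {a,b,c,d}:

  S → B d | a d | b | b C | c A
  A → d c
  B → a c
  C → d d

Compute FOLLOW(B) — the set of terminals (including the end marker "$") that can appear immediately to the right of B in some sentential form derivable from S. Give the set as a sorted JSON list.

FIRST sets, iterate to fixpoint:
round 1:
  A via A→d c: +{d}
  B via B→a c: +{a}
  C via C→d d: +{d}
  S via S→B d: +{a}
  S via S→b: +{b}
  S via S→c A: +{c}
  FIRST(S)={a,b,c}  FIRST(A)={d}  FIRST(B)={a}  FIRST(C)={d}
round 2: (stable)
  FIRST(S)={a,b,c}  FIRST(A)={d}  FIRST(B)={a}  FIRST(C)={d}

FOLLOW iteration:
initialize: $ ∈ FOLLOW(S)
iter 1:
  S→B d: FOLLOW(B) ⊇ FIRST(d) = {d}; new: +{d}
  S→b C: FOLLOW(C) ⊇ FOLLOW(S) ⊇ {$}; new: +{$}
  S→c A: FOLLOW(A) ⊇ FOLLOW(S) ⊇ {$}; new: +{$}
  S: {$}  A: {$}  B: {d}  C: {$}
iter 2: done
  S: {$}  A: {$}  B: {d}  C: {$}

FOLLOW(B) = ["d"]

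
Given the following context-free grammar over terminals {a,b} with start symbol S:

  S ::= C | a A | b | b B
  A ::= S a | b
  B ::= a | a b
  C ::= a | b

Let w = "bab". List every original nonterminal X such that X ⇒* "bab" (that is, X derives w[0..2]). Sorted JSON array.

Convert to CNF:
  S -> T0 A | T1 B | a | b
  A -> S T0 | b
  B -> T0 T1 | a
  C -> a | b
  T0 -> a
  T1 -> b

CYK fill (cells [i..j] with 0 ≤ i ≤ j ≤ 2 only):
  cell(0,0) b: {A,C,S,T1}  orig:{A,C,S}
  cell(1,1) a: {B,C,S,T0}  orig:{B,C,S}
  cell(2,2) b: {A,C,S,T1}  orig:{A,C,S}
  cell(0,1) ba: {A,S}
  cell(1,2) ab: {B,S}
  cell(0,2) bab: {S}

Original NTs in T[0,2] deriving "bab": ["S"]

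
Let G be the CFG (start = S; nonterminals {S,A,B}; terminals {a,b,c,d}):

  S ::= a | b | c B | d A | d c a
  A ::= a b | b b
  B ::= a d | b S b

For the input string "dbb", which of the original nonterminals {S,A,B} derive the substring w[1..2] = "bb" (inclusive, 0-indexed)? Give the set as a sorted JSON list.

CNF form of G:
  S -> T2 A | T2 X5 | T3 B | a | b
  A -> T0 T1 | T1 T1
  B -> T0 T2 | T1 X4
  T0 -> a
  T1 -> b
  T2 -> d
  T3 -> c
  X4 -> S T1
  X5 -> T3 T0

Fill CYK table bottom-up — only the sub-triangle for w[1..2]:
  T[1,1] 'b' = {S,T1}  orig:{S}
  T[2,2] 'b' = {S,T1}  orig:{S}
  T[1,2] 'bb' = {A,X4}  orig:{A}

Original NTs in T[1,2] deriving "bb": ["A"]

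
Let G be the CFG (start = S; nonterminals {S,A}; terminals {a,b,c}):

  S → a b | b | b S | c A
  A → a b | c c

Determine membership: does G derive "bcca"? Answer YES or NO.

Convert to CNF:
  S -> T0 T1 | T1 S | T2 A | b
  A -> T0 T1 | T2 T2
  T0 -> a
  T1 -> b
  T2 -> c

CYK fill:
  T[0,0] 'b' = {S,T1}  orig:{S}
  T[1,1] 'c' = {T2}  orig:{}
  T[2,2] 'c' = {T2}  orig:{}
  T[3,3] 'a' = {T0}  orig:{}
  T[0,1] 'bc' = ∅
  T[1,2] 'cc' = {A}
  T[2,3] 'ca' = ∅
  T[0,2] 'bcc' = ∅
  T[1,3] 'cca' = ∅
  T[0,3] 'bcca' = ∅

S ∉ T[0,3] ⇒ NO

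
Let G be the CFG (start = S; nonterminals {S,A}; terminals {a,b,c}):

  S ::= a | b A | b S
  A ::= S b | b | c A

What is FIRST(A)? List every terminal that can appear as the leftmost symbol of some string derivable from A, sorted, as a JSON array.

Compute FIRST by fixpoint:
[1]
  A via A→b: +{b}
  A via A→c A: +{c}
  S via S→a: +{a}
  S via S→b A: +{b}
  FIRST(S)={a,b}  FIRST(A)={b,c}
[2]
  A via A→S b: +{a}
  FIRST(S)={a,b}  FIRST(A)={a,b,c}
[3] (stable)
  FIRST(S)={a,b}  FIRST(A)={a,b,c}

FIRST(A) = ["a", "b", "c"]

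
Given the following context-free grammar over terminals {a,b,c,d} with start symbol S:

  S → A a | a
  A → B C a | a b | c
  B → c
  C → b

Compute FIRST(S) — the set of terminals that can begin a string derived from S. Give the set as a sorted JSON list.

Compute FIRST by fixpoint:
pass 1:
  A via A→a b: +{a}
  A via A→c: +{c}
  B via B→c: +{c}
  C via C→b: +{b}
  S via S→A a: +{a,c}
  FIRST(S)={a,c}  FIRST(A)={a,c}  FIRST(B)={c}  FIRST(C)={b}
pass 2: (no change)
  FIRST(S)={a,c}  FIRST(A)={a,c}  FIRST(B)={c}  FIRST(C)={b}

FIRST(S) = ["a", "c"]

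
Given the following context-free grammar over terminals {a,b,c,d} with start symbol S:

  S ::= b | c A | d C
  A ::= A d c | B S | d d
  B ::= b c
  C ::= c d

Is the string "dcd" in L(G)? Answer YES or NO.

CNF form of G:
  S -> T0 C | T1 A | b
  A -> A X3 | B S | T0 T0
  B -> T2 T1
  C -> T1 T0
  T0 -> d
  T1 -> c
  T2 -> b
  X3 -> T0 T1

Fill CYK table bottom-up:
  T[0,0] 'd' = {T0}  orig:{}
  T[1,1] 'c' = {T1}  orig:{}
  T[2,2] 'd' = {T0}  orig:{}
  T[0,1] 'dc' = {X3}  orig:{}
  T[1,2] 'cd' = {C}
  T[0,2] 'dcd' = {S}

S ∈ T[0,2] ⇒ YES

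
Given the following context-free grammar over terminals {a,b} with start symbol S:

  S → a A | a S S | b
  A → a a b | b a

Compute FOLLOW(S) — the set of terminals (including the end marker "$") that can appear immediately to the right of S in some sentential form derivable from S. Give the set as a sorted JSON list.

FIRST sets, iterate to fixpoint:
[1]
  A via A→a a b: +{a}
  A via A→b a: +{b}
  S via S→a A: +{a}
  S via S→b: +{b}
  FIRST(S)={a,b}  FIRST(A)={a,b}
[2] — fixpoint
  FIRST(S)={a,b}  FIRST(A)={a,b}

FOLLOW sets:
FOLLOW(S) := {$}
pass 1:
  S→a A: FOLLOW(A) ⊇ FOLLOW(S) ⊇ {$}; new: +{$}
  S→a S S: FOLLOW(S) ⊇ FIRST(S) = {a,b}; new: +{a,b}
  FOLLOW[S]={$,a,b}  FOLLOW[A]={$}
pass 2:
  S→a A: FOLLOW(A) ⊇ FOLLOW(S) ⊇ {$,a,b}; new: +{a,b}
  FOLLOW[S]={$,a,b}  FOLLOW[A]={$,a,b}
pass 3: done
  FOLLOW[S]={$,a,b}  FOLLOW[A]={$,a,b}

FOLLOW(S) = ["$", "a", "b"]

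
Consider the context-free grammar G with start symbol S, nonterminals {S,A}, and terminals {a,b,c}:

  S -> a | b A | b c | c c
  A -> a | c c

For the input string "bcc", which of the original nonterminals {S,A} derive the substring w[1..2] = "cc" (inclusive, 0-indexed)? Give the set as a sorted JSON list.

Convert to CNF:
  S -> T0 T0 | T1 A | T1 T0 | a
  A -> T0 T0 | a
  T0 -> c
  T1 -> b

CYK fill (cells [i..j] with 1 ≤ i ≤ j ≤ 2 only):
  [1..1]={T0}  "c"  orig:{}
  [2..2]={T0}  "c"  orig:{}
  [1..2]={A,S}  "cc"

Original NTs in T[1,2] deriving "cc": ["A", "S"]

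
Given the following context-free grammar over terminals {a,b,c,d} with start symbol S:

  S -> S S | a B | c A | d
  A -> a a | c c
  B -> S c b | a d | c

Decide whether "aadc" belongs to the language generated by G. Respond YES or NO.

CNF form of G:
  S -> S S | T0 B | T1 A | d
  A -> T0 T0 | T1 T1
  B -> S X4 | T0 T3 | c
  T0 -> a
  T1 -> c
  T2 -> b
  T3 -> d
  X4 -> T1 T2

Fill CYK table bottom-up:
  [0..0]={T0}  "a"  orig:{}
  [1..1]={T0}  "a"  orig:{}
  [2..2]={S,T3}  "d"  orig:{S}
  [3..3]={B,T1}  "c"  orig:{B}
  [0..1]={A}  "aa"
  [1..2]={B}  "ad"
  [2..3]=∅  "dc"
  [0..2]={S}  "aad"
  [1..3]=∅  "adc"
  [0..3]=∅  "aadc"

S ∉ T[0,3] ⇒ NO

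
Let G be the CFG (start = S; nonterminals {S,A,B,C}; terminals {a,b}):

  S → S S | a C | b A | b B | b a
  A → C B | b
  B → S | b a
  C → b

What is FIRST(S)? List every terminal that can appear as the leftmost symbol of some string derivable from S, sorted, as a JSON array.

Compute FIRST by fixpoint:
iter 1:
  A via A→b: +{b}
  B via B→b a: +{b}
  C via C→b: +{b}
  S via S→a C: +{a}
  S via S→b A: +{b}
  FIRST[S]={a,b}  FIRST[A]={b}  FIRST[B]={b}  FIRST[C]={b}
iter 2:
  B via B→S: +{a}
  FIRST[S]={a,b}  FIRST[A]={b}  FIRST[B]={a,b}  FIRST[C]={b}
iter 3: done
  FIRST[S]={a,b}  FIRST[A]={b}  FIRST[B]={a,b}  FIRST[C]={b}

FIRST(S) = ["a", "b"]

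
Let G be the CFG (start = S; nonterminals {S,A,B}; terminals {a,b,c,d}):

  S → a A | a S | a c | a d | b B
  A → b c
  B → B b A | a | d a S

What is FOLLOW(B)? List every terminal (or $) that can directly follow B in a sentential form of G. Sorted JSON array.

FIRST iteration:
round 1:
  A via A→b c: +{b}
  B via B→a: +{a}
  B via B→d a S: +{d}
  S via S→a A: +{a}
  S via S→b B: +{b}
  FIRST[S]={a,b}  FIRST[A]={b}  FIRST[B]={a,d}
round 2: (no change)
  FIRST[S]={a,b}  FIRST[A]={b}  FIRST[B]={a,d}

Compute FOLLOW by fixpoint:
initialize: $ ∈ FOLLOW(S)
iter 1:
  B→B b A: FOLLOW(B) ⊇ FIRST(b) = {b}; new: +{b}
  B→B b A: FOLLOW(A) ⊇ FOLLOW(B) ⊇ {b}; new: +{b}
  B→d a S: FOLLOW(S) ⊇ FOLLOW(B) ⊇ {b}; new: +{b}
  S→a A: FOLLOW(A) ⊇ FOLLOW(S) ⊇ {$,b}; new: +{$}
  S→b B: FOLLOW(B) ⊇ FOLLOW(S) ⊇ {$,b}; new: +{$}
  FOLLOW[S]={$,b}  FOLLOW[A]={$,b}  FOLLOW[B]={$,b}
iter 2: (stable)
  FOLLOW[S]={$,b}  FOLLOW[A]={$,b}  FOLLOW[B]={$,b}

FOLLOW(B) = ["$", "b"]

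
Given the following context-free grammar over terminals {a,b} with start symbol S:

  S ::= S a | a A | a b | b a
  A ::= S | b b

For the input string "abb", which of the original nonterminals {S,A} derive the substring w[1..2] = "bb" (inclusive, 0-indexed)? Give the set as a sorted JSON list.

CNF form of G:
  S -> S T0 | T0 A | T0 T1 | T1 T0
  A -> S T0 | T0 A | T0 T1 | T1 T0 | T1 T1
  T0 -> a
  T1 -> b

Fill CYK table bottom-up — only the sub-triangle for w[1..2]:
  cell(1,1) b: {T1}  orig:{}
  cell(2,2) b: {T1}  orig:{}
  cell(1,2) bb: {A}

Original NTs in T[1,2] deriving "bb": ["A"]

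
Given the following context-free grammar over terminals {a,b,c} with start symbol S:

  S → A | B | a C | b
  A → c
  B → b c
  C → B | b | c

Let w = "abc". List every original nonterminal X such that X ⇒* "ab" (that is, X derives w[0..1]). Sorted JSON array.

CNF form of G:
  S -> T0 T1 | T2 C | b | c
  A -> c
  B -> T0 T1
  C -> T0 T1 | b | c
  T0 -> b
  T1 -> c
  T2 -> a

Fill CYK table bottom-up (cells [i..j] with 0 ≤ i ≤ j ≤ 1 only):
  T[0,0] 'a' = {T2}  orig:{}
  T[1,1] 'b' = {C,S,T0}  orig:{C,S}
  T[0,1] 'ab' = {S}

Original NTs in T[0,1] deriving "ab": ["S"]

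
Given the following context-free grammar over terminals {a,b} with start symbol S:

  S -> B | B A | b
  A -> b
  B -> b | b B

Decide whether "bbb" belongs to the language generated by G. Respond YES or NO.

CNF form of G:
  S -> B A | T0 B | b
  A -> b
  B -> T0 B | b
  T0 -> b

CYK fill:
  T[0,0] 'b' = {A,B,S,T0}  orig:{A,B,S}
  T[1,1] 'b' = {A,B,S,T0}  orig:{A,B,S}
  T[2,2] 'b' = {A,B,S,T0}  orig:{A,B,S}
  T[0,1] 'bb' = {B,S}
  T[1,2] 'bb' = {B,S}
  T[0,2] 'bbb' = {B,S}

S ∈ T[0,2] ⇒ YES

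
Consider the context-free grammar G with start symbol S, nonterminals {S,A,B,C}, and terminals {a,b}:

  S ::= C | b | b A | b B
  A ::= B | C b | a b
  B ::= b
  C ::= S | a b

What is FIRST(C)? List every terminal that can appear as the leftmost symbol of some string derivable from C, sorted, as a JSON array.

FIRST sets, iterate to fixpoint:
[1]
  A via A→a b: +{a}
  B via B→b: +{b}
  C via C→a b: +{a}
  S via S→C: +{a}
  S via S→b: +{b}
  FIRST[S]={a,b}  FIRST[A]={a}  FIRST[B]={b}  FIRST[C]={a}
[2]
  A via A→B: +{b}
  C via C→S: +{b}
  FIRST[S]={a,b}  FIRST[A]={a,b}  FIRST[B]={b}  FIRST[C]={a,b}
[3] (no change)
  FIRST[S]={a,b}  FIRST[A]={a,b}  FIRST[B]={b}  FIRST[C]={a,b}

FIRST(C) = ["a", "b"]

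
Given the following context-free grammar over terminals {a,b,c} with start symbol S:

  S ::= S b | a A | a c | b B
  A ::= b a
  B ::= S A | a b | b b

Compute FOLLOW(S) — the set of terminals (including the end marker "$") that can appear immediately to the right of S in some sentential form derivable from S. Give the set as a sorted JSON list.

FIRST sets, iterate to fixpoint:
iter 1:
  A via A→b a: +{b}
  B via B→a b: +{a}
  B via B→b b: +{b}
  S via S→a A: +{a}
  S via S→b B: +{b}
  FIRST[S]={a,b}  FIRST[A]={b}  FIRST[B]={a,b}
iter 2: (stable)
  FIRST[S]={a,b}  FIRST[A]={b}  FIRST[B]={a,b}

Compute FOLLOW by fixpoint:
initialize: $ ∈ FOLLOW(S)
pass 1:
  B→S A: FOLLOW(S) ⊇ FIRST(A) = {b}; new: +{b}
  S→a A: FOLLOW(A) ⊇ FOLLOW(S) ⊇ {$,b}; new: +{$,b}
  S→b B: FOLLOW(B) ⊇ FOLLOW(S) ⊇ {$,b}; new: +{$,b}
  S: {$,b}  A: {$,b}  B: {$,b}
pass 2: done
  S: {$,b}  A: {$,b}  B: {$,b}

FOLLOW(S) = ["$", "b"]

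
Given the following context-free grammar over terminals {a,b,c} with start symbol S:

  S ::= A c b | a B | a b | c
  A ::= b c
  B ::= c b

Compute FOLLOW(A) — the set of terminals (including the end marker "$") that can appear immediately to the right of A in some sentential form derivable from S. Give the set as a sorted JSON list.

FIRST sets, iterate to fixpoint:
[1]
  A via A→b c: +{b}
  B via B→c b: +{c}
  S via S→A c b: +{b}
  S via S→a B: +{a}
  S via S→c: +{c}
  FIRST[S]={a,b,c}  FIRST[A]={b}  FIRST[B]={c}
[2] done
  FIRST[S]={a,b,c}  FIRST[A]={b}  FIRST[B]={c}

FOLLOW sets:
FOLLOW(S) := {$}
pass 1:
  S→A c b: FOLLOW(A) ⊇ FIRST(c) = {c}; new: +{c}
  S→a B: FOLLOW(B) ⊇ FOLLOW(S) ⊇ {$}; new: +{$}
  FOLLOW[S]={$}  FOLLOW[A]={c}  FOLLOW[B]={$}
pass 2: (stable)
  FOLLOW[S]={$}  FOLLOW[A]={c}  FOLLOW[B]={$}

FOLLOW(A) = ["c"]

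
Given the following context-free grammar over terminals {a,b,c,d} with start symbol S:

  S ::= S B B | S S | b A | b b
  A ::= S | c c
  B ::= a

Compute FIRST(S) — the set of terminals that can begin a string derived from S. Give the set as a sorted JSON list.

Compute FIRST by fixpoint:
iter 1:
  A via A→c c: +{c}
  B via B→a: +{a}
  S via S→b A: +{b}
  S: {b}  A: {c}  B: {a}
iter 2:
  A via A→S: +{b}
  S: {b}  A: {b,c}  B: {a}
iter 3: (no change)
  S: {b}  A: {b,c}  B: {a}

FIRST(S) = ["b"]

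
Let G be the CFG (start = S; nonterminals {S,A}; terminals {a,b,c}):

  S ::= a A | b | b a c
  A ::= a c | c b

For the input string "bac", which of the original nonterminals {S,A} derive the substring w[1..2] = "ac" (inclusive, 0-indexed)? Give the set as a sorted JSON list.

CNF form of G:
  S -> T0 A | T2 X3 | b
  A -> T0 T1 | T1 T2
  T0 -> a
  T1 -> c
  T2 -> b
  X3 -> T0 T1

Fill CYK table bottom-up — only the sub-triangle for w[1..2]:
  T[1,1] 'a' = {T0}  orig:{}
  T[2,2] 'c' = {T1}  orig:{}
  T[1,2] 'ac' = {A,X3}  orig:{A}

Original NTs in T[1,2] deriving "ac": ["A"]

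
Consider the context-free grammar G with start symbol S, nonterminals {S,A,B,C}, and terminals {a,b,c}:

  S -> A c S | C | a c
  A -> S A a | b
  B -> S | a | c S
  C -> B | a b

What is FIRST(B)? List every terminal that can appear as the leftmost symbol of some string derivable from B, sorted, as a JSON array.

FIRST sets, iterate to fixpoint:
pass 1:
  A via A→b: +{b}
  B via B→a: +{a}
  B via B→c S: +{c}
  C via C→B: +{a,c}
  S via S→A c S: +{b}
  S via S→C: +{a,c}
  FIRST(S)={a,b,c}  FIRST(A)={b}  FIRST(B)={a,c}  FIRST(C)={a,c}
pass 2:
  A via A→S A a: +{a,c}
  B via B→S: +{b}
  C via C→B: +{b}
  FIRST(S)={a,b,c}  FIRST(A)={a,b,c}  FIRST(B)={a,b,c}  FIRST(C)={a,b,c}
pass 3: (no change)
  FIRST(S)={a,b,c}  FIRST(A)={a,b,c}  FIRST(B)={a,b,c}  FIRST(C)={a,b,c}

FIRST(B) = ["a", "b", "c"]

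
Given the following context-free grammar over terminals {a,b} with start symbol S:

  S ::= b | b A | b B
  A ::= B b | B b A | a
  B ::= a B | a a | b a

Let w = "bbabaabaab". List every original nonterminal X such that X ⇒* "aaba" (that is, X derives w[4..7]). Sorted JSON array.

Convert to CNF:
  S -> T0 A | T0 B | b
  A -> B T0 | B X2 | a
  B -> T0 T1 | T1 B | T1 T1
  T0 -> b
  T1 -> a
  X2 -> T0 A

CYK table (by increasing span), restricted to cells inside w[4..7]:
  cell(4,4) a: {A,T1}  orig:{A}
  cell(5,5) a: {A,T1}  orig:{A}
  cell(6,6) b: {S,T0}  orig:{S}
  cell(7,7) a: {A,T1}  orig:{A}
  cell(4,5) aa: {B}
  cell(5,6) ab: ∅
  cell(6,7) ba: {B,S,X2}  orig:{B,S}
  cell(4,6) aab: {A}
  cell(5,7) aba: {B}
  cell(4,7) aaba: {A,B}

Original NTs in T[4,7] deriving "aaba": ["A", "B"]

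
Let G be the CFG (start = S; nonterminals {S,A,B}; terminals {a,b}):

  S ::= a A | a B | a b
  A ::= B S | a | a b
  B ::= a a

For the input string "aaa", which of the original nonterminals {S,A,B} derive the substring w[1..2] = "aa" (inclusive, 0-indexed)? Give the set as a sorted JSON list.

CNF form of G:
  S -> T0 A | T0 B | T0 T1
  A -> B S | T0 T1 | a
  B -> T0 T0
  T0 -> a
  T1 -> b

Fill CYK table bottom-up, restricted to cells inside w[1..2]:
  [1..1]={A,T0}  "a"  orig:{A}
  [2..2]={A,T0}  "a"  orig:{A}
  [1..2]={B,S}  "aa"

Original NTs in T[1,2] deriving "aa": ["B", "S"]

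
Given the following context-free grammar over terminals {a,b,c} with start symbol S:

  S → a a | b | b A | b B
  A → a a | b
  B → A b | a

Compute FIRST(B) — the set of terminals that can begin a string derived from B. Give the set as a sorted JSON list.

FIRST iteration:
round 1:
  A via A→a a: +{a}
  A via A→b: +{b}
  B via B→A b: +{a,b}
  S via S→a a: +{a}
  S via S→b: +{b}
  S: {a,b}  A: {a,b}  B: {a,b}
round 2: (stable)
  S: {a,b}  A: {a,b}  B: {a,b}

FIRST(B) = ["a", "b"]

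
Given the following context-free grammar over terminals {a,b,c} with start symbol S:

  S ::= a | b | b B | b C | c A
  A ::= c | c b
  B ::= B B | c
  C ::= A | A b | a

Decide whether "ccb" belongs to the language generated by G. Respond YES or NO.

CNF form of G:
  S -> T0 A | T1 B | T1 C | a | b
  A -> T0 T1 | c
  B -> B B | c
  C -> A T1 | T0 T1 | a | c
  T0 -> c
  T1 -> b

CYK fill:
  [0..0]={A,B,C,T0}  "c"  orig:{A,B,C}
  [1..1]={A,B,C,T0}  "c"  orig:{A,B,C}
  [2..2]={S,T1}  "b"  orig:{S}
  [0..1]={B,S}  "cc"
  [1..2]={A,C}  "cb"
  [0..2]={S}  "ccb"

S ∈ T[0,2] ⇒ YES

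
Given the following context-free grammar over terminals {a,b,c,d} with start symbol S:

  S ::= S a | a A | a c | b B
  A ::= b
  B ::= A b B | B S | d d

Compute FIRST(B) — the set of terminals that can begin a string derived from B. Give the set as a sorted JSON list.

FIRST sets, iterate to fixpoint:
[1]
  A via A→b: +{b}
  B via B→A b B: +{b}
  B via B→d d: +{d}
  S via S→a A: +{a}
  S via S→b B: +{b}
  S: {a,b}  A: {b}  B: {b,d}
[2] (stable)
  S: {a,b}  A: {b}  B: {b,d}

FIRST(B) = ["b", "d"]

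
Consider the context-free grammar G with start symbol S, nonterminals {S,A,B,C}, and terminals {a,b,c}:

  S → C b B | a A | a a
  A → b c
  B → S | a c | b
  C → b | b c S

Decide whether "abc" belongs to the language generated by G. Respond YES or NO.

Convert to CNF:
  S -> C X5 | T2 A | T2 T2
  A -> T0 T1
  B -> C X3 | T2 A | T2 T1 | T2 T2 | b
  C -> T0 X4 | b
  T0 -> b
  T1 -> c
  T2 -> a
  X3 -> T0 B
  X4 -> T1 S
  X5 -> T0 B

Fill CYK table bottom-up:
  [0..0]={T2}  "a"  orig:{}
  [1..1]={B,C,T0}  "b"  orig:{B,C}
  [2..2]={T1}  "c"  orig:{}
  [0..1]=∅  "ab"
  [1..2]={A}  "bc"
  [0..2]={B,S}  "abc"

S ∈ T[0,2] ⇒ YES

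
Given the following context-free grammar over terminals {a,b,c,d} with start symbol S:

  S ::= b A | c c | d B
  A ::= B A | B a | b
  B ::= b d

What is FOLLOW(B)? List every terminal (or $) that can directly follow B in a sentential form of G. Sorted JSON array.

FIRST iteration:
iter 1:
  A via A→b: +{b}
  B via B→b d: +{b}
  S via S→b A: +{b}
  S via S→c c: +{c}
  S via S→d B: +{d}
  FIRST(S)={b,c,d}  FIRST(A)={b}  FIRST(B)={b}
iter 2: (stable)
  FIRST(S)={b,c,d}  FIRST(A)={b}  FIRST(B)={b}

Compute FOLLOW by fixpoint:
seed FOLLOW(S) with $
round 1:
  A→B A: FOLLOW(B) ⊇ FIRST(A) = {b}; new: +{b}
  A→B a: FOLLOW(B) ⊇ FIRST(a) = {a}; new: +{a}
  S→b A: FOLLOW(A) ⊇ FOLLOW(S) ⊇ {$}; new: +{$}
  S→d B: FOLLOW(B) ⊇ FOLLOW(S) ⊇ {$}; new: +{$}
  S: {$}  A: {$}  B: {$,a,b}
round 2: (stable)
  S: {$}  A: {$}  B: {$,a,b}

FOLLOW(B) = ["$", "a", "b"]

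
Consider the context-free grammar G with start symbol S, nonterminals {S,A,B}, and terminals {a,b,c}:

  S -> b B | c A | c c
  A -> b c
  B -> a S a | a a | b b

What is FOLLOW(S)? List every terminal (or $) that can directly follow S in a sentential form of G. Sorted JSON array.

FIRST iteration:
round 1:
  A via A→b c: +{b}
  B via B→a S a: +{a}
  B via B→b b: +{b}
  S via S→b B: +{b}
  S via S→c A: +{c}
  FIRST(S)={b,c}  FIRST(A)={b}  FIRST(B)={a,b}
round 2: (no change)
  FIRST(S)={b,c}  FIRST(A)={b}  FIRST(B)={a,b}

Compute FOLLOW by fixpoint:
initialize: $ ∈ FOLLOW(S)
iter 1:
  B→a S a: FOLLOW(S) ⊇ FIRST(a) = {a}; new: +{a}
  S→b B: FOLLOW(B) ⊇ FOLLOW(S) ⊇ {$,a}; new: +{$,a}
  S→c A: FOLLOW(A) ⊇ FOLLOW(S) ⊇ {$,a}; new: +{$,a}
  S: {$,a}  A: {$,a}  B: {$,a}
iter 2: (stable)
  S: {$,a}  A: {$,a}  B: {$,a}

FOLLOW(S) = ["$", "a"]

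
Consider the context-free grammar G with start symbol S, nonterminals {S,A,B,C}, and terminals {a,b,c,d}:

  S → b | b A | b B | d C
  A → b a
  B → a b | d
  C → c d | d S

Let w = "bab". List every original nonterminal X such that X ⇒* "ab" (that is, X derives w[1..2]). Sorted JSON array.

Convert to CNF:
  S -> T0 A | T0 B | T3 C | b
  A -> T0 T1
  B -> T1 T0 | d
  C -> T2 T3 | T3 S
  T0 -> b
  T1 -> a
  T2 -> c
  T3 -> d

CYK table (by increasing span) (cells [i..j] with 1 ≤ i ≤ j ≤ 2 only):
  T[1,1] 'a' = {T1}  orig:{}
  T[2,2] 'b' = {S,T0}  orig:{S}
  T[1,2] 'ab' = {B}

Original NTs in T[1,2] deriving "ab": ["B"]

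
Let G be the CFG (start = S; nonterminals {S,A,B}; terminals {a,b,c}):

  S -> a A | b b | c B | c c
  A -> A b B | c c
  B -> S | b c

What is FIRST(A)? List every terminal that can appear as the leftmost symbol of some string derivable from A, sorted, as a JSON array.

FIRST sets, iterate to fixpoint:
[1]
  A via A→c c: +{c}
  B via B→b c: +{b}
  S via S→a A: +{a}
  S via S→b b: +{b}
  S via S→c B: +{c}
  FIRST[S]={a,b,c}  FIRST[A]={c}  FIRST[B]={b}
[2]
  B via B→S: +{a,c}
  FIRST[S]={a,b,c}  FIRST[A]={c}  FIRST[B]={a,b,c}
[3] (no change)
  FIRST[S]={a,b,c}  FIRST[A]={c}  FIRST[B]={a,b,c}

FIRST(A) = ["c"]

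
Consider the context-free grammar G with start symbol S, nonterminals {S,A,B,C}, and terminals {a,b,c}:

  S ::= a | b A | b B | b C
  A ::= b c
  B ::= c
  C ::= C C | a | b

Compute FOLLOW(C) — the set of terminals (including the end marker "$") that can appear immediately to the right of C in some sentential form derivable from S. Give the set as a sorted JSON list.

FIRST sets, iterate to fixpoint:
[1]
  A via A→b c: +{b}
  B via B→c: +{c}
  C via C→a: +{a}
  C via C→b: +{b}
  S via S→a: +{a}
  S via S→b A: +{b}
  FIRST[S]={a,b}  FIRST[A]={b}  FIRST[B]={c}  FIRST[C]={a,b}
[2] (no change)
  FIRST[S]={a,b}  FIRST[A]={b}  FIRST[B]={c}  FIRST[C]={a,b}

FOLLOW sets:
seed FOLLOW(S) with $
iter 1:
  C→C C: FOLLOW(C) ⊇ FIRST(C) = {a,b}; new: +{a,b}
  S→b A: FOLLOW(A) ⊇ FOLLOW(S) ⊇ {$}; new: +{$}
  S→b B: FOLLOW(B) ⊇ FOLLOW(S) ⊇ {$}; new: +{$}
  S→b C: FOLLOW(C) ⊇ FOLLOW(S) ⊇ {$}; new: +{$}
  FOLLOW[S]={$}  FOLLOW[A]={$}  FOLLOW[B]={$}  FOLLOW[C]={$,a,b}
iter 2: (no change)
  FOLLOW[S]={$}  FOLLOW[A]={$}  FOLLOW[B]={$}  FOLLOW[C]={$,a,b}

FOLLOW(C) = ["$", "a", "b"]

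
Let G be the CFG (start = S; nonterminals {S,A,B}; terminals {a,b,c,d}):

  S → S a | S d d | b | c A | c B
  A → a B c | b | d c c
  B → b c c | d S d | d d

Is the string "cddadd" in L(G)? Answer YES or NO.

Convert to CNF:
  S -> S T0 | S X8 | T1 A | T1 B | b
  A -> T0 X4 | T2 X5 | b
  B -> T2 T2 | T2 X7 | T3 X6
  T0 -> a
  T1 -> c
  T2 -> d
  T3 -> b
  X4 -> B T1
  X5 -> T1 T1
  X6 -> T1 T1
  X7 -> S T2
  X8 -> T2 T2

CYK fill:
  cell(0,0) c: {T1}  orig:{}
  cell(1,1) d: {T2}  orig:{}
  cell(2,2) d: {T2}  orig:{}
  cell(3,3) a: {T0}  orig:{}
  cell(4,4) d: {T2}  orig:{}
  cell(5,5) d: {T2}  orig:{}
  cell(0,1) cd: ∅
  cell(1,2) dd: {B,X8}  orig:{B}
  cell(2,3) da: ∅
  cell(3,4) ad: ∅
  cell(4,5) dd: {B,X8}  orig:{B}
  cell(0,2) cdd: {S}
  cell(1,3) dda: ∅
  cell(2,4) dad: ∅
  cell(3,5) add: ∅
  cell(0,3) cdda: {S}
  cell(1,4) ddad: ∅
  cell(2,5) dadd: ∅
  cell(0,4) cddad: {X7}  orig:{}
  cell(1,5) ddadd: ∅
  cell(0,5) cddadd: {S}

S ∈ T[0,5] ⇒ YES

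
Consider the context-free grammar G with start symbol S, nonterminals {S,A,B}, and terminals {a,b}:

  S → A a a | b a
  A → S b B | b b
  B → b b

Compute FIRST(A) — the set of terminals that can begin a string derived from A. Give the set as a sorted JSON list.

FIRST iteration:
[1]
  A via A→b b: +{b}
  B via B→b b: +{b}
  S via S→A a a: +{b}
  FIRST[S]={b}  FIRST[A]={b}  FIRST[B]={b}
[2] done
  FIRST[S]={b}  FIRST[A]={b}  FIRST[B]={b}

FIRST(A) = ["b"]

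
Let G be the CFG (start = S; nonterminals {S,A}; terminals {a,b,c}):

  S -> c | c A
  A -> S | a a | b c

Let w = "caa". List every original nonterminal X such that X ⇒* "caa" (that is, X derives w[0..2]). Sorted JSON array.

Convert to CNF:
  S -> T2 A | c
  A -> T0 T0 | T1 T2 | T2 A | c
  T0 -> a
  T1 -> b
  T2 -> c

CYK table (by increasing span) (cells [i..j] with 0 ≤ i ≤ j ≤ 2 only):
  [0..0]={A,S,T2}  "c"  orig:{A,S}
  [1..1]={T0}  "a"  orig:{}
  [2..2]={T0}  "a"  orig:{}
  [0..1]=∅  "ca"
  [1..2]={A}  "aa"
  [0..2]={A,S}  "caa"

Original NTs in T[0,2] deriving "caa": ["A", "S"]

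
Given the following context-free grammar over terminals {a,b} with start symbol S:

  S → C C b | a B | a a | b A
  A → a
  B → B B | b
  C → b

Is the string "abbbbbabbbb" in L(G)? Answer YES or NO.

Convert to CNF:
  S -> C X2 | T0 A | T1 B | T1 T1
  A -> a
  B -> B B | b
  C -> b
  T0 -> b
  T1 -> a
  X2 -> C T0

CYK fill:
  [0..0]={A,T1}  "a"  orig:{A}
  [1..1]={B,C,T0}  "b"  orig:{B,C}
  [2..2]={B,C,T0}  "b"  orig:{B,C}
  [3..3]={B,C,T0}  "b"  orig:{B,C}
  [4..4]={B,C,T0}  "b"  orig:{B,C}
  [5..5]={B,C,T0}  "b"  orig:{B,C}
  [6..6]={A,T1}  "a"  orig:{A}
  [7..7]={B,C,T0}  "b"  orig:{B,C}
  [8..8]={B,C,T0}  "b"  orig:{B,C}
  [9..9]={B,C,T0}  "b"  orig:{B,C}
  [10..10]={B,C,T0}  "b"  orig:{B,C}
  [0..1]={S}  "ab"
  [1..2]={B,X2}  "bb"  orig:{B}
  [2..3]={B,X2}  "bb"  orig:{B}
  [3..4]={B,X2}  "bb"  orig:{B}
  [4..5]={B,X2}  "bb"  orig:{B}
  [5..6]={S}  "ba"
  [6..7]={S}  "ab"
  [7..8]={B,X2}  "bb"  orig:{B}
  [8..9]={B,X2}  "bb"  orig:{B}
  [9..10]={B,X2}  "bb"  orig:{B}
  [0..2]={S}  "abb"
  [1..3]={B,S}  "bbb"
  [2..4]={B,S}  "bbb"
  [3..5]={B,S}  "bbb"
  [4..6]=∅  "bba"
  [5..7]=∅  "bab"
  [6..8]={S}  "abb"
  [7..9]={B,S}  "bbb"
  [8..10]={B,S}  "bbb"
  [0..3]={S}  "abbb"
  [1..4]={B}  "bbbb"
  [2..5]={B}  "bbbb"
  [3..6]=∅  "bbba"
  [4..7]=∅  "bbab"
  [5..8]=∅  "babb"
  [6..9]={S}  "abbb"
  [7..10]={B}  "bbbb"
  [0..4]={S}  "abbbb"
  [1..5]={B}  "bbbbb"
  [2..6]=∅  "bbbba"
  [3..7]=∅  "bbbab"
  [4..8]=∅  "bbabb"
  [5..9]=∅  "babbb"
  [6..10]={S}  "abbbb"
  [0..5]={S}  "abbbbb"
  [1..6]=∅  "bbbbba"
  [2..7]=∅  "bbbbab"
  [3..8]=∅  "bbbabb"
  [4..9]=∅  "bbabbb"
  [5..10]=∅  "babbbb"
  [0..6]=∅  "abbbbba"
  [1..7]=∅  "bbbbbab"
  [2..8]=∅  "bbbbabb"
  [3..9]=∅  "bbbabbb"
  [4..10]=∅  "bbabbbb"
  [0..7]=∅  "abbbbbab"
  [1..8]=∅  "bbbbbabb"
  [2..9]=∅  "bbbbabbb"
  [3..10]=∅  "bbbabbbb"
  [0..8]=∅  "abbbbbabb"
  [1..9]=∅  "bbbbbabbb"
  [2..10]=∅  "bbbbabbbb"
  [0..9]=∅  "abbbbbabbb"
  [1..10]=∅  "bbbbbabbbb"
  [0..10]=∅  "abbbbbabbbb"

S ∉ T[0,10] ⇒ NO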